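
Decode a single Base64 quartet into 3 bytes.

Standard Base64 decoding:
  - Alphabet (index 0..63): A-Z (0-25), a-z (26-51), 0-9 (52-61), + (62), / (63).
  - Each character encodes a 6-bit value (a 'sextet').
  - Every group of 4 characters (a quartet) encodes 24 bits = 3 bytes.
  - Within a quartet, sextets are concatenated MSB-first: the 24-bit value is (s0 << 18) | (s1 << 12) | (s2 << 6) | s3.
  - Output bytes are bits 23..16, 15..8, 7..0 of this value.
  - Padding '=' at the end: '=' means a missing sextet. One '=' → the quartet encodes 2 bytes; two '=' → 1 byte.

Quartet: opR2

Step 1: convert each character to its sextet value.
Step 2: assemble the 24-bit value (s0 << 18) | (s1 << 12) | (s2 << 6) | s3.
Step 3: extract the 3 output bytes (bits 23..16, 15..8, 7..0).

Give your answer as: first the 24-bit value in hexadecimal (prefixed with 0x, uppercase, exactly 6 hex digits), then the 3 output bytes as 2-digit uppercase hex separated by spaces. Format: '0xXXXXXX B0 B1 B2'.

Sextets: o=40, p=41, R=17, 2=54
24-bit: (40<<18) | (41<<12) | (17<<6) | 54
      = 0xA00000 | 0x029000 | 0x000440 | 0x000036
      = 0xA29476
Bytes: (v>>16)&0xFF=A2, (v>>8)&0xFF=94, v&0xFF=76

Answer: 0xA29476 A2 94 76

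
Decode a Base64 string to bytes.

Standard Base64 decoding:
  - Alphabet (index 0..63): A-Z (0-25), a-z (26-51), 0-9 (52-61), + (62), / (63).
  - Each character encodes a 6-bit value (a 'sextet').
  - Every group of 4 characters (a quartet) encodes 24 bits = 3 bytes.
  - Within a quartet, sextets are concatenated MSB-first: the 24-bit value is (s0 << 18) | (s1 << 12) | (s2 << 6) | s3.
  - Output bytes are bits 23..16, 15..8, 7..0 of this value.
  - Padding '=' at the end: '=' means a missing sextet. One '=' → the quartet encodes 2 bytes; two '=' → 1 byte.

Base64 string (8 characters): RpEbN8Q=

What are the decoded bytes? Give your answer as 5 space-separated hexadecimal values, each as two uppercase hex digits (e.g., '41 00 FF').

Answer: 46 91 1B 37 C4

Derivation:
After char 0 ('R'=17): chars_in_quartet=1 acc=0x11 bytes_emitted=0
After char 1 ('p'=41): chars_in_quartet=2 acc=0x469 bytes_emitted=0
After char 2 ('E'=4): chars_in_quartet=3 acc=0x11A44 bytes_emitted=0
After char 3 ('b'=27): chars_in_quartet=4 acc=0x46911B -> emit 46 91 1B, reset; bytes_emitted=3
After char 4 ('N'=13): chars_in_quartet=1 acc=0xD bytes_emitted=3
After char 5 ('8'=60): chars_in_quartet=2 acc=0x37C bytes_emitted=3
After char 6 ('Q'=16): chars_in_quartet=3 acc=0xDF10 bytes_emitted=3
Padding '=': partial quartet acc=0xDF10 -> emit 37 C4; bytes_emitted=5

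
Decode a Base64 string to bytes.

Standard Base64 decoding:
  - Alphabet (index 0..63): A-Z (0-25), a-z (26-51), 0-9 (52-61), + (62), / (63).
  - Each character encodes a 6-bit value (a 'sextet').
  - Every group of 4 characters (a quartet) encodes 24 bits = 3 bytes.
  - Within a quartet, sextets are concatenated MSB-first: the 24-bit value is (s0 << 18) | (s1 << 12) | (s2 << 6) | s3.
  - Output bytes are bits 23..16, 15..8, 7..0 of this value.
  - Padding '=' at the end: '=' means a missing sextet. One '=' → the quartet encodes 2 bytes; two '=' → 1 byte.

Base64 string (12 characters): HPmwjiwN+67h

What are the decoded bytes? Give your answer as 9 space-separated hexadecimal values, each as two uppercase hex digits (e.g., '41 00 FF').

After char 0 ('H'=7): chars_in_quartet=1 acc=0x7 bytes_emitted=0
After char 1 ('P'=15): chars_in_quartet=2 acc=0x1CF bytes_emitted=0
After char 2 ('m'=38): chars_in_quartet=3 acc=0x73E6 bytes_emitted=0
After char 3 ('w'=48): chars_in_quartet=4 acc=0x1CF9B0 -> emit 1C F9 B0, reset; bytes_emitted=3
After char 4 ('j'=35): chars_in_quartet=1 acc=0x23 bytes_emitted=3
After char 5 ('i'=34): chars_in_quartet=2 acc=0x8E2 bytes_emitted=3
After char 6 ('w'=48): chars_in_quartet=3 acc=0x238B0 bytes_emitted=3
After char 7 ('N'=13): chars_in_quartet=4 acc=0x8E2C0D -> emit 8E 2C 0D, reset; bytes_emitted=6
After char 8 ('+'=62): chars_in_quartet=1 acc=0x3E bytes_emitted=6
After char 9 ('6'=58): chars_in_quartet=2 acc=0xFBA bytes_emitted=6
After char 10 ('7'=59): chars_in_quartet=3 acc=0x3EEBB bytes_emitted=6
After char 11 ('h'=33): chars_in_quartet=4 acc=0xFBAEE1 -> emit FB AE E1, reset; bytes_emitted=9

Answer: 1C F9 B0 8E 2C 0D FB AE E1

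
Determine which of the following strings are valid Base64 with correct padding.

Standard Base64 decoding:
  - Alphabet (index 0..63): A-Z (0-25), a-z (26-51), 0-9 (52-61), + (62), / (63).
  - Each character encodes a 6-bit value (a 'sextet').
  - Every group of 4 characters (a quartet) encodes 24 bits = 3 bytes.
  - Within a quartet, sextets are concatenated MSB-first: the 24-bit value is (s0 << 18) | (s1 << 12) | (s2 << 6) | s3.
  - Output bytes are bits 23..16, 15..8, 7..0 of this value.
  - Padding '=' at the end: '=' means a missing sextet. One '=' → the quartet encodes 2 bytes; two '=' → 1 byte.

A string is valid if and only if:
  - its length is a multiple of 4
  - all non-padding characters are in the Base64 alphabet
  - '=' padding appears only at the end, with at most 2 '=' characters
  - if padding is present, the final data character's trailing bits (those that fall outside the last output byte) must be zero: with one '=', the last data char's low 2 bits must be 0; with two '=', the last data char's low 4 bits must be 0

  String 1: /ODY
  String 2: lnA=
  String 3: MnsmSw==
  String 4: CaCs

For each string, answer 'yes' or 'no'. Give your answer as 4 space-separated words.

String 1: '/ODY' → valid
String 2: 'lnA=' → valid
String 3: 'MnsmSw==' → valid
String 4: 'CaCs' → valid

Answer: yes yes yes yes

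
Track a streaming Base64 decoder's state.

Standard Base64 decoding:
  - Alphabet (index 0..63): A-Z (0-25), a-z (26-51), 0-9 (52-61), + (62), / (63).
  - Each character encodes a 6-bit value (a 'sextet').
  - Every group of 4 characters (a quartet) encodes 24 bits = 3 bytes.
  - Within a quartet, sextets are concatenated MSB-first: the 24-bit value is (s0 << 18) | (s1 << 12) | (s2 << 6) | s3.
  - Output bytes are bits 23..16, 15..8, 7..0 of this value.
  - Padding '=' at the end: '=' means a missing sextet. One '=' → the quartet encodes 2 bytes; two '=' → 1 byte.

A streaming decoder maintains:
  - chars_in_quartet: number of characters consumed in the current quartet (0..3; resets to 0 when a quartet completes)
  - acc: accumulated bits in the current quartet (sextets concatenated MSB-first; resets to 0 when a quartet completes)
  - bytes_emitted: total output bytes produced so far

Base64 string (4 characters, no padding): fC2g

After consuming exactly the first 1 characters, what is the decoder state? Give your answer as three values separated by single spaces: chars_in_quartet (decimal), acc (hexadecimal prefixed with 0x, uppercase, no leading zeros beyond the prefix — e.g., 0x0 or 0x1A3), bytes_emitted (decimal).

After char 0 ('f'=31): chars_in_quartet=1 acc=0x1F bytes_emitted=0

Answer: 1 0x1F 0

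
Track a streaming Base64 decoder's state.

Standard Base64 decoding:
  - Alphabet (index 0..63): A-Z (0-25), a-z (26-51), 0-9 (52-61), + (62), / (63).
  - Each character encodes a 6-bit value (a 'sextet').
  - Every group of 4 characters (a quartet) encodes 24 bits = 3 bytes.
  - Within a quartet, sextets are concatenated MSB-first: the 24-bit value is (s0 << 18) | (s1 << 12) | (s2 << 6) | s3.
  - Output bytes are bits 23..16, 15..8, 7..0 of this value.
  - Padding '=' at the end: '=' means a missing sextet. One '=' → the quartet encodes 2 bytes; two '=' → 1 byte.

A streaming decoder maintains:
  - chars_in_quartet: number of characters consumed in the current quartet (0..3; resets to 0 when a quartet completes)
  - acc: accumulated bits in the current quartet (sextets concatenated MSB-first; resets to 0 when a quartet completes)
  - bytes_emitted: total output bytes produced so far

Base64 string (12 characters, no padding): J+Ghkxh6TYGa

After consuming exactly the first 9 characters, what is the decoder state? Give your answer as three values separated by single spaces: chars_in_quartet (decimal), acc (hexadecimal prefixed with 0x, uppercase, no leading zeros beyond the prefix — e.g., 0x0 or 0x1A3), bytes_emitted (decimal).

Answer: 1 0x13 6

Derivation:
After char 0 ('J'=9): chars_in_quartet=1 acc=0x9 bytes_emitted=0
After char 1 ('+'=62): chars_in_quartet=2 acc=0x27E bytes_emitted=0
After char 2 ('G'=6): chars_in_quartet=3 acc=0x9F86 bytes_emitted=0
After char 3 ('h'=33): chars_in_quartet=4 acc=0x27E1A1 -> emit 27 E1 A1, reset; bytes_emitted=3
After char 4 ('k'=36): chars_in_quartet=1 acc=0x24 bytes_emitted=3
After char 5 ('x'=49): chars_in_quartet=2 acc=0x931 bytes_emitted=3
After char 6 ('h'=33): chars_in_quartet=3 acc=0x24C61 bytes_emitted=3
After char 7 ('6'=58): chars_in_quartet=4 acc=0x93187A -> emit 93 18 7A, reset; bytes_emitted=6
After char 8 ('T'=19): chars_in_quartet=1 acc=0x13 bytes_emitted=6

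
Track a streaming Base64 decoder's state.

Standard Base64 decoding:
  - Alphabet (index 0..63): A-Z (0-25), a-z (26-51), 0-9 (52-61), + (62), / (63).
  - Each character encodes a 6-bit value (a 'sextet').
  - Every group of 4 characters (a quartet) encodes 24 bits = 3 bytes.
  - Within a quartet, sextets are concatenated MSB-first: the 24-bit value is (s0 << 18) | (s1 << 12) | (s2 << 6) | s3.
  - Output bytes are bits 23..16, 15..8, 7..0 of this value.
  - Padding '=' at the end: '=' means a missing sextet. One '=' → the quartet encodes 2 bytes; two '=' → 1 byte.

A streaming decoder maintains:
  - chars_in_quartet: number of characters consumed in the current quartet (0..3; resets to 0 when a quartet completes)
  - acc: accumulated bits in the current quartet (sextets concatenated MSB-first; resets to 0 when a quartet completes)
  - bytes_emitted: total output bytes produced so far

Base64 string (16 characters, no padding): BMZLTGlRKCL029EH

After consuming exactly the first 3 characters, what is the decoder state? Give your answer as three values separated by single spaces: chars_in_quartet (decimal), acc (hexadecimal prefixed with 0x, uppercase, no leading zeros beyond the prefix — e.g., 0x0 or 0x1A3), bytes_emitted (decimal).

After char 0 ('B'=1): chars_in_quartet=1 acc=0x1 bytes_emitted=0
After char 1 ('M'=12): chars_in_quartet=2 acc=0x4C bytes_emitted=0
After char 2 ('Z'=25): chars_in_quartet=3 acc=0x1319 bytes_emitted=0

Answer: 3 0x1319 0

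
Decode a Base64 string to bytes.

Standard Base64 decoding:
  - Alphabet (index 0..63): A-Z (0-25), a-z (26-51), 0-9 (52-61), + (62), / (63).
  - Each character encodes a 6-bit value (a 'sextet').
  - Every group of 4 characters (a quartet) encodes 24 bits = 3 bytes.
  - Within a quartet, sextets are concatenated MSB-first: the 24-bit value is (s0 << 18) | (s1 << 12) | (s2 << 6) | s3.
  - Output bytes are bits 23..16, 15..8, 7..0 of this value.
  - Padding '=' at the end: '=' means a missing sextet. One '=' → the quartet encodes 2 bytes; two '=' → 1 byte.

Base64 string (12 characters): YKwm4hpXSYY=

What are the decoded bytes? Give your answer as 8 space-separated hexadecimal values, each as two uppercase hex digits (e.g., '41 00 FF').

After char 0 ('Y'=24): chars_in_quartet=1 acc=0x18 bytes_emitted=0
After char 1 ('K'=10): chars_in_quartet=2 acc=0x60A bytes_emitted=0
After char 2 ('w'=48): chars_in_quartet=3 acc=0x182B0 bytes_emitted=0
After char 3 ('m'=38): chars_in_quartet=4 acc=0x60AC26 -> emit 60 AC 26, reset; bytes_emitted=3
After char 4 ('4'=56): chars_in_quartet=1 acc=0x38 bytes_emitted=3
After char 5 ('h'=33): chars_in_quartet=2 acc=0xE21 bytes_emitted=3
After char 6 ('p'=41): chars_in_quartet=3 acc=0x38869 bytes_emitted=3
After char 7 ('X'=23): chars_in_quartet=4 acc=0xE21A57 -> emit E2 1A 57, reset; bytes_emitted=6
After char 8 ('S'=18): chars_in_quartet=1 acc=0x12 bytes_emitted=6
After char 9 ('Y'=24): chars_in_quartet=2 acc=0x498 bytes_emitted=6
After char 10 ('Y'=24): chars_in_quartet=3 acc=0x12618 bytes_emitted=6
Padding '=': partial quartet acc=0x12618 -> emit 49 86; bytes_emitted=8

Answer: 60 AC 26 E2 1A 57 49 86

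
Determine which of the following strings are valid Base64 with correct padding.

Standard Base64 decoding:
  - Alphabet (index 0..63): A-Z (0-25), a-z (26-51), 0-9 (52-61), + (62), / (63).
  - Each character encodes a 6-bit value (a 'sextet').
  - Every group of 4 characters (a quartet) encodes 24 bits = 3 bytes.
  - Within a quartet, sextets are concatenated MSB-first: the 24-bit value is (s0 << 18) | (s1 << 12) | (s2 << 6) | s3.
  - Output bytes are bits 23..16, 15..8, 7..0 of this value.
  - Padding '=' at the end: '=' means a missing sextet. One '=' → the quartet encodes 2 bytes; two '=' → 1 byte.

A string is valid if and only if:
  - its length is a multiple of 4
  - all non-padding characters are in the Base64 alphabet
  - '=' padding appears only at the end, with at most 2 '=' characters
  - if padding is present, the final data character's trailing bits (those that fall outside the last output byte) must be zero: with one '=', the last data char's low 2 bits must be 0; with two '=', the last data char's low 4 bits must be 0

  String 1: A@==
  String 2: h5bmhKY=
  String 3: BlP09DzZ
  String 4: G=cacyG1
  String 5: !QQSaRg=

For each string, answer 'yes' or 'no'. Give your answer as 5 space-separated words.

String 1: 'A@==' → invalid (bad char(s): ['@'])
String 2: 'h5bmhKY=' → valid
String 3: 'BlP09DzZ' → valid
String 4: 'G=cacyG1' → invalid (bad char(s): ['=']; '=' in middle)
String 5: '!QQSaRg=' → invalid (bad char(s): ['!'])

Answer: no yes yes no no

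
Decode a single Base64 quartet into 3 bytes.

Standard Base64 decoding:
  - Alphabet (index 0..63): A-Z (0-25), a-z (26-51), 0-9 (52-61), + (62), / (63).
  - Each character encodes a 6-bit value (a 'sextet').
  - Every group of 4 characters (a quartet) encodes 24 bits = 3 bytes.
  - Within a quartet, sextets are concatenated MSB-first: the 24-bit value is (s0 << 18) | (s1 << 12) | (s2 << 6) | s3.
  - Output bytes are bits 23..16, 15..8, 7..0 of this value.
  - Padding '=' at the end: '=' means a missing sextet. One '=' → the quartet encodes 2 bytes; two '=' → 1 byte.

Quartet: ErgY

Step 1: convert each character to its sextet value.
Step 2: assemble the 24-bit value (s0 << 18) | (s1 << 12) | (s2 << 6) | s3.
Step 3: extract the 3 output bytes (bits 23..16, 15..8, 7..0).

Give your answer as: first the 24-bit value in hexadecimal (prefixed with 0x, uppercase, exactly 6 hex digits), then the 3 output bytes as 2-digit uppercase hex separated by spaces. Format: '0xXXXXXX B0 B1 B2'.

Sextets: E=4, r=43, g=32, Y=24
24-bit: (4<<18) | (43<<12) | (32<<6) | 24
      = 0x100000 | 0x02B000 | 0x000800 | 0x000018
      = 0x12B818
Bytes: (v>>16)&0xFF=12, (v>>8)&0xFF=B8, v&0xFF=18

Answer: 0x12B818 12 B8 18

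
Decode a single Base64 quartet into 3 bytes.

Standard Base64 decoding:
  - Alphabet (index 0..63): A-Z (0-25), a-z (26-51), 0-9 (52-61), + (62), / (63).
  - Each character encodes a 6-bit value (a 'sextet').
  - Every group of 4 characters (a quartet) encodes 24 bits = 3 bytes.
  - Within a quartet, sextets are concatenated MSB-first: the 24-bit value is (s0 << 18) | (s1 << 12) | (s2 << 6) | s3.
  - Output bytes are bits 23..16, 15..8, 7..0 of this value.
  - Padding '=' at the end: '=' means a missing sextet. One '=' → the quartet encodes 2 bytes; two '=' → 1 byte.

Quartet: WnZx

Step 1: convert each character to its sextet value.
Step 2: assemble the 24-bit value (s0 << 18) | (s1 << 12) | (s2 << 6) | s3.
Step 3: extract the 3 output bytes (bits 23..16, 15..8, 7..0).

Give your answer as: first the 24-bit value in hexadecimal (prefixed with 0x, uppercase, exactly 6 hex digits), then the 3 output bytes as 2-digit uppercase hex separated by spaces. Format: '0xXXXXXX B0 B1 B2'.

Sextets: W=22, n=39, Z=25, x=49
24-bit: (22<<18) | (39<<12) | (25<<6) | 49
      = 0x580000 | 0x027000 | 0x000640 | 0x000031
      = 0x5A7671
Bytes: (v>>16)&0xFF=5A, (v>>8)&0xFF=76, v&0xFF=71

Answer: 0x5A7671 5A 76 71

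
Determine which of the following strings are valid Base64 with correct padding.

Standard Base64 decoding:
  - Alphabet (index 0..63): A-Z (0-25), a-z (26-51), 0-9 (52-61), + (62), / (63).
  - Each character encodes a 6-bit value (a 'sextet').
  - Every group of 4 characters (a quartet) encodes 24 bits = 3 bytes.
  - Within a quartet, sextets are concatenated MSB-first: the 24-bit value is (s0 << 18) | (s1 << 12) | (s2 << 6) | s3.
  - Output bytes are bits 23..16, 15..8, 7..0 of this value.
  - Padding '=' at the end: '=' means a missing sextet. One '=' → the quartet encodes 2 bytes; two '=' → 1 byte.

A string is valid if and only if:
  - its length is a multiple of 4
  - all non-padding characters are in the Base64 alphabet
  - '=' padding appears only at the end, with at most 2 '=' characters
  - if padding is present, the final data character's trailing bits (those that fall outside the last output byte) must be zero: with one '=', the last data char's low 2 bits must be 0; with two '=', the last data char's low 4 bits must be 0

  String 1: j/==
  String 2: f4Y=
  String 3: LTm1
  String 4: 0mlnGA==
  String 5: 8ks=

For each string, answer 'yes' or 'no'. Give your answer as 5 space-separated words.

Answer: no yes yes yes yes

Derivation:
String 1: 'j/==' → invalid (bad trailing bits)
String 2: 'f4Y=' → valid
String 3: 'LTm1' → valid
String 4: '0mlnGA==' → valid
String 5: '8ks=' → valid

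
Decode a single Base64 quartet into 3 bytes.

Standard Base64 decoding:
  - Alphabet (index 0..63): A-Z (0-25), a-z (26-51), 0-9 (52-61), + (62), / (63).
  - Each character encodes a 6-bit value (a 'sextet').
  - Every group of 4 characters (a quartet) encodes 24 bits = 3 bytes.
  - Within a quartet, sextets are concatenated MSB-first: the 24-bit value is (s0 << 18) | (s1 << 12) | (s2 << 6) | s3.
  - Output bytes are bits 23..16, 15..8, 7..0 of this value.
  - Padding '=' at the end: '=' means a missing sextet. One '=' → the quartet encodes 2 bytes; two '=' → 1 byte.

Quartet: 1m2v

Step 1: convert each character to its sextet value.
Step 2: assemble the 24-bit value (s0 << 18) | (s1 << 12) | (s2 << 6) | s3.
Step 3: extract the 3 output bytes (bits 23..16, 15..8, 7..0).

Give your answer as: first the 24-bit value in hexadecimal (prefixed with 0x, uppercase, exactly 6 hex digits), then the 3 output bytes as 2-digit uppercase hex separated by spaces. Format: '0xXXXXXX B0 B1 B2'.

Answer: 0xD66DAF D6 6D AF

Derivation:
Sextets: 1=53, m=38, 2=54, v=47
24-bit: (53<<18) | (38<<12) | (54<<6) | 47
      = 0xD40000 | 0x026000 | 0x000D80 | 0x00002F
      = 0xD66DAF
Bytes: (v>>16)&0xFF=D6, (v>>8)&0xFF=6D, v&0xFF=AF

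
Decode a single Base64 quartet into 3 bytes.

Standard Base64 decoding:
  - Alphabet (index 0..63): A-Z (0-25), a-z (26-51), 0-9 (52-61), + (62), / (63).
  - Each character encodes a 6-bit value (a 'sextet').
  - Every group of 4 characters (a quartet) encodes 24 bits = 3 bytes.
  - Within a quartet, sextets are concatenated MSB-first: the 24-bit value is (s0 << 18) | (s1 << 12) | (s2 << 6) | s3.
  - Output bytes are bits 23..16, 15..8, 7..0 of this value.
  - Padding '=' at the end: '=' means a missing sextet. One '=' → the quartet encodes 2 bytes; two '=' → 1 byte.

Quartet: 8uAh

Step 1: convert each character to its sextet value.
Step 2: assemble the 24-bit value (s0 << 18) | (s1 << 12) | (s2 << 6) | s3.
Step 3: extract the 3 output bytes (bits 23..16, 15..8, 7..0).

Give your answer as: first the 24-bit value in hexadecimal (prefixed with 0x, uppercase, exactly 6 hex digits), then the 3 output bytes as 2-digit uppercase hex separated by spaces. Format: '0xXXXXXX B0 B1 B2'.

Sextets: 8=60, u=46, A=0, h=33
24-bit: (60<<18) | (46<<12) | (0<<6) | 33
      = 0xF00000 | 0x02E000 | 0x000000 | 0x000021
      = 0xF2E021
Bytes: (v>>16)&0xFF=F2, (v>>8)&0xFF=E0, v&0xFF=21

Answer: 0xF2E021 F2 E0 21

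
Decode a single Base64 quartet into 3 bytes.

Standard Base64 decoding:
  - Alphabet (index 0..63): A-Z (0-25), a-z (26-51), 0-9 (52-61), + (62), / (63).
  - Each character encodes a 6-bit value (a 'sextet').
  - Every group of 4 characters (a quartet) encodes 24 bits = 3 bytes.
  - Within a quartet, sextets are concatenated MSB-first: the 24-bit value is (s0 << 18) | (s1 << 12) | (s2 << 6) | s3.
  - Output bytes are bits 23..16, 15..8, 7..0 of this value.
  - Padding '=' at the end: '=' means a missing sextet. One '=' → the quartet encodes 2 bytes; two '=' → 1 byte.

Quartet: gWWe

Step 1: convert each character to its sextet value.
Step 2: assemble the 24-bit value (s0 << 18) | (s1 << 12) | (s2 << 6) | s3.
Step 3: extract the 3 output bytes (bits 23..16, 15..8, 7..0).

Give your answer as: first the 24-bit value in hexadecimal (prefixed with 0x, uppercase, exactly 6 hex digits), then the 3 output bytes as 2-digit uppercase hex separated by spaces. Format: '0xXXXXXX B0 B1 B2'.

Answer: 0x81659E 81 65 9E

Derivation:
Sextets: g=32, W=22, W=22, e=30
24-bit: (32<<18) | (22<<12) | (22<<6) | 30
      = 0x800000 | 0x016000 | 0x000580 | 0x00001E
      = 0x81659E
Bytes: (v>>16)&0xFF=81, (v>>8)&0xFF=65, v&0xFF=9E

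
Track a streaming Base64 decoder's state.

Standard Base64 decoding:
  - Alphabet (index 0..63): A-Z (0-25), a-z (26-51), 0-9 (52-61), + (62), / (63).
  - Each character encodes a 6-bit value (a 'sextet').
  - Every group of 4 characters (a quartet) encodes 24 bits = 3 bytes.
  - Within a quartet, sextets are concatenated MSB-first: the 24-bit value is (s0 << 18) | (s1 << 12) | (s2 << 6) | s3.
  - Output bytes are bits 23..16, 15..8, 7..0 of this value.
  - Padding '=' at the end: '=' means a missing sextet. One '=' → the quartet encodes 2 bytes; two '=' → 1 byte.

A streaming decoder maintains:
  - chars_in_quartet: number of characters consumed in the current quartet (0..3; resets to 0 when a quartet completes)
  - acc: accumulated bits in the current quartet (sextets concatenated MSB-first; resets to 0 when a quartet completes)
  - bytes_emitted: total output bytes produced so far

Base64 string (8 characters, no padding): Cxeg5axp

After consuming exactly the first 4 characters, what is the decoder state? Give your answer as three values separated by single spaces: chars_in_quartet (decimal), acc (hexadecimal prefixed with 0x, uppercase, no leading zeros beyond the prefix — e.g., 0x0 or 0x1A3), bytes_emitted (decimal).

After char 0 ('C'=2): chars_in_quartet=1 acc=0x2 bytes_emitted=0
After char 1 ('x'=49): chars_in_quartet=2 acc=0xB1 bytes_emitted=0
After char 2 ('e'=30): chars_in_quartet=3 acc=0x2C5E bytes_emitted=0
After char 3 ('g'=32): chars_in_quartet=4 acc=0xB17A0 -> emit 0B 17 A0, reset; bytes_emitted=3

Answer: 0 0x0 3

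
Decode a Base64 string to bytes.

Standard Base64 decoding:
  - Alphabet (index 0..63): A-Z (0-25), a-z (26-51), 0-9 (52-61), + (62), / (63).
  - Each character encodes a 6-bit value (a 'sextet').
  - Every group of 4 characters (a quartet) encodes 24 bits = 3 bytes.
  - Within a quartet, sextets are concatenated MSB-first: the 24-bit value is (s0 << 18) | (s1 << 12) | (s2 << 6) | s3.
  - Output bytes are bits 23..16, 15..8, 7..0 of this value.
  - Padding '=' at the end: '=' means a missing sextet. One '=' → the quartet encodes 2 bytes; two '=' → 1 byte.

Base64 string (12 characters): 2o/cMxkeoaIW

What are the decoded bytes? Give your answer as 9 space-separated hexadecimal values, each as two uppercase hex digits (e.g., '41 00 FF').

Answer: DA 8F DC 33 19 1E A1 A2 16

Derivation:
After char 0 ('2'=54): chars_in_quartet=1 acc=0x36 bytes_emitted=0
After char 1 ('o'=40): chars_in_quartet=2 acc=0xDA8 bytes_emitted=0
After char 2 ('/'=63): chars_in_quartet=3 acc=0x36A3F bytes_emitted=0
After char 3 ('c'=28): chars_in_quartet=4 acc=0xDA8FDC -> emit DA 8F DC, reset; bytes_emitted=3
After char 4 ('M'=12): chars_in_quartet=1 acc=0xC bytes_emitted=3
After char 5 ('x'=49): chars_in_quartet=2 acc=0x331 bytes_emitted=3
After char 6 ('k'=36): chars_in_quartet=3 acc=0xCC64 bytes_emitted=3
After char 7 ('e'=30): chars_in_quartet=4 acc=0x33191E -> emit 33 19 1E, reset; bytes_emitted=6
After char 8 ('o'=40): chars_in_quartet=1 acc=0x28 bytes_emitted=6
After char 9 ('a'=26): chars_in_quartet=2 acc=0xA1A bytes_emitted=6
After char 10 ('I'=8): chars_in_quartet=3 acc=0x28688 bytes_emitted=6
After char 11 ('W'=22): chars_in_quartet=4 acc=0xA1A216 -> emit A1 A2 16, reset; bytes_emitted=9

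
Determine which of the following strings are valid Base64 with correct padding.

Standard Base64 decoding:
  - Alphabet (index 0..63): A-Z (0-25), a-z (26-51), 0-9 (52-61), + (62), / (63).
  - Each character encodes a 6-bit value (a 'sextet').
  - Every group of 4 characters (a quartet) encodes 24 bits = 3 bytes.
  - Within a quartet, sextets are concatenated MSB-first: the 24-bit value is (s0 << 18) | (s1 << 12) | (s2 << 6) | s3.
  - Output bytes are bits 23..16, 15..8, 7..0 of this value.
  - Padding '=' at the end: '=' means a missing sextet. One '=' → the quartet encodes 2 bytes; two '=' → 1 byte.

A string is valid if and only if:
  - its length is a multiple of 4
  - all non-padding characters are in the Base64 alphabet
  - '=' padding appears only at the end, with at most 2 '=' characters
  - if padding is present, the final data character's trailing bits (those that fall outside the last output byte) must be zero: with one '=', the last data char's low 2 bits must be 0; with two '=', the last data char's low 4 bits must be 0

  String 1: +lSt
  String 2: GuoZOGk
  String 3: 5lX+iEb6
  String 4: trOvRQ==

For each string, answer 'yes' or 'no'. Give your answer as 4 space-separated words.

Answer: yes no yes yes

Derivation:
String 1: '+lSt' → valid
String 2: 'GuoZOGk' → invalid (len=7 not mult of 4)
String 3: '5lX+iEb6' → valid
String 4: 'trOvRQ==' → valid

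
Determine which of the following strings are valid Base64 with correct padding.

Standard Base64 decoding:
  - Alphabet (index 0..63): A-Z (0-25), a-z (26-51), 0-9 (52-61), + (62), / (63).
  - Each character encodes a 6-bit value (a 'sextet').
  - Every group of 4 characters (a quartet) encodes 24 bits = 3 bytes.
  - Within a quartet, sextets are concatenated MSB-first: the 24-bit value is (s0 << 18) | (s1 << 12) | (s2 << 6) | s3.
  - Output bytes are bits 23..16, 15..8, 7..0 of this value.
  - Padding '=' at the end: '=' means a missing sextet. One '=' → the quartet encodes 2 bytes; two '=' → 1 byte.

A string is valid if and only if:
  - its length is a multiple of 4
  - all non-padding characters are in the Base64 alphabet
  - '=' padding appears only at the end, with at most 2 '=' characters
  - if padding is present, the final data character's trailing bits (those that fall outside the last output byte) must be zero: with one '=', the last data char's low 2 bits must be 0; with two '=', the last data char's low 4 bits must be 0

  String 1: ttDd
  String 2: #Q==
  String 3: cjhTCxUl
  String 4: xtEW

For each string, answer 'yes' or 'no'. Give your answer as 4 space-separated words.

Answer: yes no yes yes

Derivation:
String 1: 'ttDd' → valid
String 2: '#Q==' → invalid (bad char(s): ['#'])
String 3: 'cjhTCxUl' → valid
String 4: 'xtEW' → valid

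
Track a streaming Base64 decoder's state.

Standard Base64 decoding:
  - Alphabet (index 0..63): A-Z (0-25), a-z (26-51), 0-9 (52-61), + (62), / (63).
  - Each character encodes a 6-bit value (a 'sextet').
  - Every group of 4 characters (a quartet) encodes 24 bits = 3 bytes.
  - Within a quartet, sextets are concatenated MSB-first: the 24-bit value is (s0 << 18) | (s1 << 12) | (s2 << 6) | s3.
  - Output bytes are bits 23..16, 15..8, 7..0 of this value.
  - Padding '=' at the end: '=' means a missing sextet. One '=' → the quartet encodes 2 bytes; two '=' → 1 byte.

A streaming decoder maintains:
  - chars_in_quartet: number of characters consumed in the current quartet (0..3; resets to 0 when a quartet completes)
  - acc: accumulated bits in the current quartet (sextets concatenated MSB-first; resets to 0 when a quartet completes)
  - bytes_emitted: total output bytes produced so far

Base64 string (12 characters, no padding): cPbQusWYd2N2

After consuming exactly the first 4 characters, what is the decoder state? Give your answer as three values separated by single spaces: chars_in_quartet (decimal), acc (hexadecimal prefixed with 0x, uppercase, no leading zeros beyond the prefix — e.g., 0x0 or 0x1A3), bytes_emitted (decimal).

Answer: 0 0x0 3

Derivation:
After char 0 ('c'=28): chars_in_quartet=1 acc=0x1C bytes_emitted=0
After char 1 ('P'=15): chars_in_quartet=2 acc=0x70F bytes_emitted=0
After char 2 ('b'=27): chars_in_quartet=3 acc=0x1C3DB bytes_emitted=0
After char 3 ('Q'=16): chars_in_quartet=4 acc=0x70F6D0 -> emit 70 F6 D0, reset; bytes_emitted=3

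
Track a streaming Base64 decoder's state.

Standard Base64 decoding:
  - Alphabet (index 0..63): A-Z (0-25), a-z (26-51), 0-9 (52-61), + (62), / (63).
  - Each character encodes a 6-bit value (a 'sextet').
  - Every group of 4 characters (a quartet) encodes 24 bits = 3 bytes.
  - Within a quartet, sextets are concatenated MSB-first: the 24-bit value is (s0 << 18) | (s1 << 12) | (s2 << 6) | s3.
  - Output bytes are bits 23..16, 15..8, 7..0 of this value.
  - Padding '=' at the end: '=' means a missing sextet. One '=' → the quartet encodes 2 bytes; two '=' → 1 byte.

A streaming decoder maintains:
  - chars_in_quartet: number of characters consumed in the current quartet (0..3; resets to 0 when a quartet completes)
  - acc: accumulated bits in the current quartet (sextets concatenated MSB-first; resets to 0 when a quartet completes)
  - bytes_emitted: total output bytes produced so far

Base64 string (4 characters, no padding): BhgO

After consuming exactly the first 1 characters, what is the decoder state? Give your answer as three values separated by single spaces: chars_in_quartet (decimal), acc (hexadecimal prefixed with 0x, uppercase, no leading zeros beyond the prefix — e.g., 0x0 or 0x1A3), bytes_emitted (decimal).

Answer: 1 0x1 0

Derivation:
After char 0 ('B'=1): chars_in_quartet=1 acc=0x1 bytes_emitted=0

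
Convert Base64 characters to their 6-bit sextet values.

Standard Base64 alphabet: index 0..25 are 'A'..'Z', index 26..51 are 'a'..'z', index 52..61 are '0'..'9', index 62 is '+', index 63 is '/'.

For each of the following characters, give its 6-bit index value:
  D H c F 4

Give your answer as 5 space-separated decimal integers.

'D': A..Z range, ord('D') − ord('A') = 3
'H': A..Z range, ord('H') − ord('A') = 7
'c': a..z range, 26 + ord('c') − ord('a') = 28
'F': A..Z range, ord('F') − ord('A') = 5
'4': 0..9 range, 52 + ord('4') − ord('0') = 56

Answer: 3 7 28 5 56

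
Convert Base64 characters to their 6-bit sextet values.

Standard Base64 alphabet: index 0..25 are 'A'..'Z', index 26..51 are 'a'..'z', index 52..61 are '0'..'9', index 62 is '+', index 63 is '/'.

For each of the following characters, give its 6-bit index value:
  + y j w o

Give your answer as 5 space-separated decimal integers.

Answer: 62 50 35 48 40

Derivation:
'+': index 62
'y': a..z range, 26 + ord('y') − ord('a') = 50
'j': a..z range, 26 + ord('j') − ord('a') = 35
'w': a..z range, 26 + ord('w') − ord('a') = 48
'o': a..z range, 26 + ord('o') − ord('a') = 40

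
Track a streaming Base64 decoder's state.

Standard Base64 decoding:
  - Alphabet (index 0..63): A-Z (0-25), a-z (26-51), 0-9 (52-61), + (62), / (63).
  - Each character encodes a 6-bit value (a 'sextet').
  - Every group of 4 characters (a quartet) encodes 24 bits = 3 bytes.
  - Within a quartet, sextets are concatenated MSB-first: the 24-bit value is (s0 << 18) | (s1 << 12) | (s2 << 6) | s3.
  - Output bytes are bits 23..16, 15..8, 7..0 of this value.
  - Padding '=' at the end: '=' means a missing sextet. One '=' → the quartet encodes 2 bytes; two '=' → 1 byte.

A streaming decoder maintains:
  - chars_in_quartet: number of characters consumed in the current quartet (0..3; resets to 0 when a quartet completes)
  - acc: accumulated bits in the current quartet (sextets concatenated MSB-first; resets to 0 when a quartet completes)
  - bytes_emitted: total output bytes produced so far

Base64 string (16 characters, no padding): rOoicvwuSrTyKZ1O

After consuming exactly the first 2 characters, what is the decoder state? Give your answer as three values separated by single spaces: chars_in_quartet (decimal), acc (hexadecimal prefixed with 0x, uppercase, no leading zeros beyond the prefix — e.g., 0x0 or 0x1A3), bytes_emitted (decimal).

After char 0 ('r'=43): chars_in_quartet=1 acc=0x2B bytes_emitted=0
After char 1 ('O'=14): chars_in_quartet=2 acc=0xACE bytes_emitted=0

Answer: 2 0xACE 0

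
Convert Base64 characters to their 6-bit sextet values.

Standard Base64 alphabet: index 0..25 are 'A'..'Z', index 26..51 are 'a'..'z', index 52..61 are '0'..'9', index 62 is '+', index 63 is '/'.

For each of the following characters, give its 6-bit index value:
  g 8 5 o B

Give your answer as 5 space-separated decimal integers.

'g': a..z range, 26 + ord('g') − ord('a') = 32
'8': 0..9 range, 52 + ord('8') − ord('0') = 60
'5': 0..9 range, 52 + ord('5') − ord('0') = 57
'o': a..z range, 26 + ord('o') − ord('a') = 40
'B': A..Z range, ord('B') − ord('A') = 1

Answer: 32 60 57 40 1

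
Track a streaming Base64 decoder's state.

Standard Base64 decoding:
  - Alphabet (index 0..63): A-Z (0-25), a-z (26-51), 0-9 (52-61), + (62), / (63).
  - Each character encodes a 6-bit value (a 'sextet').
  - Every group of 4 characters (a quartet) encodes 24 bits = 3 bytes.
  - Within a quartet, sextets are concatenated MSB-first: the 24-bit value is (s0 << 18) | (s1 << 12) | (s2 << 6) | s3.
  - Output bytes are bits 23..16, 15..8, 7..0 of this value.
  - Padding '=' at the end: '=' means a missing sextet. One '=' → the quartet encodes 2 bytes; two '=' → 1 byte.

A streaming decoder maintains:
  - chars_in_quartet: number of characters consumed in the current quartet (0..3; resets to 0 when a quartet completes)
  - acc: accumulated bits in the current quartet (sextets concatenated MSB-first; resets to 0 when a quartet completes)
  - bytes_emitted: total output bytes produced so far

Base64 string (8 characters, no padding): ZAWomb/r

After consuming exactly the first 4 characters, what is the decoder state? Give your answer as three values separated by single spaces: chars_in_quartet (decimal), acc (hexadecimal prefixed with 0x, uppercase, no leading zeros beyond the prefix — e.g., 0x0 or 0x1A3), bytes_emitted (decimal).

After char 0 ('Z'=25): chars_in_quartet=1 acc=0x19 bytes_emitted=0
After char 1 ('A'=0): chars_in_quartet=2 acc=0x640 bytes_emitted=0
After char 2 ('W'=22): chars_in_quartet=3 acc=0x19016 bytes_emitted=0
After char 3 ('o'=40): chars_in_quartet=4 acc=0x6405A8 -> emit 64 05 A8, reset; bytes_emitted=3

Answer: 0 0x0 3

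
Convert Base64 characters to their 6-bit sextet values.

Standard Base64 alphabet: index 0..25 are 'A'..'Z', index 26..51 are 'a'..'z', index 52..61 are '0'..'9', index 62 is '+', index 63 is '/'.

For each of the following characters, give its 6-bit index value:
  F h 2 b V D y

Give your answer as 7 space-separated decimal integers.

'F': A..Z range, ord('F') − ord('A') = 5
'h': a..z range, 26 + ord('h') − ord('a') = 33
'2': 0..9 range, 52 + ord('2') − ord('0') = 54
'b': a..z range, 26 + ord('b') − ord('a') = 27
'V': A..Z range, ord('V') − ord('A') = 21
'D': A..Z range, ord('D') − ord('A') = 3
'y': a..z range, 26 + ord('y') − ord('a') = 50

Answer: 5 33 54 27 21 3 50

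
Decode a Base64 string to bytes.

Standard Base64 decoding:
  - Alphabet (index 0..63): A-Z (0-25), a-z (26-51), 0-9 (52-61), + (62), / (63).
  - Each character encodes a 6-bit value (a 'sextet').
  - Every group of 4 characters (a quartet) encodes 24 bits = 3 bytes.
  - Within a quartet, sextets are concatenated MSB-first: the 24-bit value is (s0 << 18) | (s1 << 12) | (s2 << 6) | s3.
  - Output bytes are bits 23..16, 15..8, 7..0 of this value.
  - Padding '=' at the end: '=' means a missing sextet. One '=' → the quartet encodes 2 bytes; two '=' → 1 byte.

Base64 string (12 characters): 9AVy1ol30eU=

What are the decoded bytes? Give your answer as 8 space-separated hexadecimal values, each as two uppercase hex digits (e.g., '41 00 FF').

After char 0 ('9'=61): chars_in_quartet=1 acc=0x3D bytes_emitted=0
After char 1 ('A'=0): chars_in_quartet=2 acc=0xF40 bytes_emitted=0
After char 2 ('V'=21): chars_in_quartet=3 acc=0x3D015 bytes_emitted=0
After char 3 ('y'=50): chars_in_quartet=4 acc=0xF40572 -> emit F4 05 72, reset; bytes_emitted=3
After char 4 ('1'=53): chars_in_quartet=1 acc=0x35 bytes_emitted=3
After char 5 ('o'=40): chars_in_quartet=2 acc=0xD68 bytes_emitted=3
After char 6 ('l'=37): chars_in_quartet=3 acc=0x35A25 bytes_emitted=3
After char 7 ('3'=55): chars_in_quartet=4 acc=0xD68977 -> emit D6 89 77, reset; bytes_emitted=6
After char 8 ('0'=52): chars_in_quartet=1 acc=0x34 bytes_emitted=6
After char 9 ('e'=30): chars_in_quartet=2 acc=0xD1E bytes_emitted=6
After char 10 ('U'=20): chars_in_quartet=3 acc=0x34794 bytes_emitted=6
Padding '=': partial quartet acc=0x34794 -> emit D1 E5; bytes_emitted=8

Answer: F4 05 72 D6 89 77 D1 E5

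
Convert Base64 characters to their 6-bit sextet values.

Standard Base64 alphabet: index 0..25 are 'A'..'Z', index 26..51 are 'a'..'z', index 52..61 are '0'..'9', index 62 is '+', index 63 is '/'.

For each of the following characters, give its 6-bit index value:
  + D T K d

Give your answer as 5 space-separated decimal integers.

Answer: 62 3 19 10 29

Derivation:
'+': index 62
'D': A..Z range, ord('D') − ord('A') = 3
'T': A..Z range, ord('T') − ord('A') = 19
'K': A..Z range, ord('K') − ord('A') = 10
'd': a..z range, 26 + ord('d') − ord('a') = 29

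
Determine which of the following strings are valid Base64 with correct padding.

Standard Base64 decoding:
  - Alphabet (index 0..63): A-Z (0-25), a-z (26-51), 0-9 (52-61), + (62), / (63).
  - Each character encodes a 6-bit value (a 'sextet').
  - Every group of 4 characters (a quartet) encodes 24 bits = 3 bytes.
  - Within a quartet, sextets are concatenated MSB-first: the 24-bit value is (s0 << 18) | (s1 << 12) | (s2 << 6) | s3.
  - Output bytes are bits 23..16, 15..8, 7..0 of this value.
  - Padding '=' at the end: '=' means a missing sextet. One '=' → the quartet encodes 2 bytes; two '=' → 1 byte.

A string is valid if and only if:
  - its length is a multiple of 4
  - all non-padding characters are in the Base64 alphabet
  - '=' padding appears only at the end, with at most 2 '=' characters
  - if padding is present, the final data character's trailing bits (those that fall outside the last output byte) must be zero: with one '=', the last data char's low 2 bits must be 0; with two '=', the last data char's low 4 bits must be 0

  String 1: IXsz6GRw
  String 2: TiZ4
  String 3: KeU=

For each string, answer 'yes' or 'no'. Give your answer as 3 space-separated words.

String 1: 'IXsz6GRw' → valid
String 2: 'TiZ4' → valid
String 3: 'KeU=' → valid

Answer: yes yes yes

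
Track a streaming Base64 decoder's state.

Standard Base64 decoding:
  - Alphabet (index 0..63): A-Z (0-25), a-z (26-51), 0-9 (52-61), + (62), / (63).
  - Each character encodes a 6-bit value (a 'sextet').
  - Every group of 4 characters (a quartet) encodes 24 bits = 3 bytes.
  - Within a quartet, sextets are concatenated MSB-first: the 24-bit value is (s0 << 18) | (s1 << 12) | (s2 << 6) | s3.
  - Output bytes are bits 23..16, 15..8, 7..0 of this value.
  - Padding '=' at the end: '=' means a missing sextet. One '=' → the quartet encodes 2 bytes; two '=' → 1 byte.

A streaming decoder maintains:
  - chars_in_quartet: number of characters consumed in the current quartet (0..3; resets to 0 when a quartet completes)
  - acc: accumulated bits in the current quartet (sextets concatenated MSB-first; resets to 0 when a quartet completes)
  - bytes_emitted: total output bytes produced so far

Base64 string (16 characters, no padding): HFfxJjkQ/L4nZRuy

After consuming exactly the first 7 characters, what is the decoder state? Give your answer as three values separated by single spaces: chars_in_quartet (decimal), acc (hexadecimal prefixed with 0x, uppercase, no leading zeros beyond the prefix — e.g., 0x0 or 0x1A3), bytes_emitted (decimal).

Answer: 3 0x98E4 3

Derivation:
After char 0 ('H'=7): chars_in_quartet=1 acc=0x7 bytes_emitted=0
After char 1 ('F'=5): chars_in_quartet=2 acc=0x1C5 bytes_emitted=0
After char 2 ('f'=31): chars_in_quartet=3 acc=0x715F bytes_emitted=0
After char 3 ('x'=49): chars_in_quartet=4 acc=0x1C57F1 -> emit 1C 57 F1, reset; bytes_emitted=3
After char 4 ('J'=9): chars_in_quartet=1 acc=0x9 bytes_emitted=3
After char 5 ('j'=35): chars_in_quartet=2 acc=0x263 bytes_emitted=3
After char 6 ('k'=36): chars_in_quartet=3 acc=0x98E4 bytes_emitted=3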